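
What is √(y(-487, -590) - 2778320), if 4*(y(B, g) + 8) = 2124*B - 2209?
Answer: I*√12149909/2 ≈ 1742.8*I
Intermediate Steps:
y(B, g) = -2241/4 + 531*B (y(B, g) = -8 + (2124*B - 2209)/4 = -8 + (-2209 + 2124*B)/4 = -8 + (-2209/4 + 531*B) = -2241/4 + 531*B)
√(y(-487, -590) - 2778320) = √((-2241/4 + 531*(-487)) - 2778320) = √((-2241/4 - 258597) - 2778320) = √(-1036629/4 - 2778320) = √(-12149909/4) = I*√12149909/2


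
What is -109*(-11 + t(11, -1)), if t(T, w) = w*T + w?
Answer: 2507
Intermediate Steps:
t(T, w) = w + T*w (t(T, w) = T*w + w = w + T*w)
-109*(-11 + t(11, -1)) = -109*(-11 - (1 + 11)) = -109*(-11 - 1*12) = -109*(-11 - 12) = -109*(-23) = 2507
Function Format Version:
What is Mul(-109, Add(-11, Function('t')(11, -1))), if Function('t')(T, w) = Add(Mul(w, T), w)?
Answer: 2507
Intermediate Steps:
Function('t')(T, w) = Add(w, Mul(T, w)) (Function('t')(T, w) = Add(Mul(T, w), w) = Add(w, Mul(T, w)))
Mul(-109, Add(-11, Function('t')(11, -1))) = Mul(-109, Add(-11, Mul(-1, Add(1, 11)))) = Mul(-109, Add(-11, Mul(-1, 12))) = Mul(-109, Add(-11, -12)) = Mul(-109, -23) = 2507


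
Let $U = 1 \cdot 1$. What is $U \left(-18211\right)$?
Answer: $-18211$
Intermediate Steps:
$U = 1$
$U \left(-18211\right) = 1 \left(-18211\right) = -18211$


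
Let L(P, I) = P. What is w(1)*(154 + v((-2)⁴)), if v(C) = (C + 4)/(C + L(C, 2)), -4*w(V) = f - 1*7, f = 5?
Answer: 1237/16 ≈ 77.313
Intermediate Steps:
w(V) = ½ (w(V) = -(5 - 1*7)/4 = -(5 - 7)/4 = -¼*(-2) = ½)
v(C) = (4 + C)/(2*C) (v(C) = (C + 4)/(C + C) = (4 + C)/((2*C)) = (4 + C)*(1/(2*C)) = (4 + C)/(2*C))
w(1)*(154 + v((-2)⁴)) = (154 + (4 + (-2)⁴)/(2*((-2)⁴)))/2 = (154 + (½)*(4 + 16)/16)/2 = (154 + (½)*(1/16)*20)/2 = (154 + 5/8)/2 = (½)*(1237/8) = 1237/16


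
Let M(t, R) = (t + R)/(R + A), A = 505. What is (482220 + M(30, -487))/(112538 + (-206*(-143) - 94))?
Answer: 8679503/2554236 ≈ 3.3981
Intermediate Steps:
M(t, R) = (R + t)/(505 + R) (M(t, R) = (t + R)/(R + 505) = (R + t)/(505 + R))
(482220 + M(30, -487))/(112538 + (-206*(-143) - 94)) = (482220 + (-487 + 30)/(505 - 487))/(112538 + (-206*(-143) - 94)) = (482220 - 457/18)/(112538 + (29458 - 94)) = (482220 + (1/18)*(-457))/(112538 + 29364) = (482220 - 457/18)/141902 = (8679503/18)*(1/141902) = 8679503/2554236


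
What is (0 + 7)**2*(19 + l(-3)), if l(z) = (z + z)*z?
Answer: 1813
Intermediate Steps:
l(z) = 2*z**2 (l(z) = (2*z)*z = 2*z**2)
(0 + 7)**2*(19 + l(-3)) = (0 + 7)**2*(19 + 2*(-3)**2) = 7**2*(19 + 2*9) = 49*(19 + 18) = 49*37 = 1813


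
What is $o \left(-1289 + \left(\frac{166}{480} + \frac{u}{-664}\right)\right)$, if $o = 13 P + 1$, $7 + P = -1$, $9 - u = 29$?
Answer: $\frac{2643947273}{19920} \approx 1.3273 \cdot 10^{5}$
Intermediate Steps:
$u = -20$ ($u = 9 - 29 = -20$)
$P = -8$ ($P = -7 - 1 = -8$)
$o = -103$ ($o = 13 \left(-8\right) + 1 = -104 + 1 = -103$)
$o \left(-1289 + \left(\frac{166}{480} + \frac{u}{-664}\right)\right) = - 103 \left(-1289 + \left(\frac{166}{480} - \frac{20}{-664}\right)\right) = - 103 \left(-1289 + \left(166 \cdot \frac{1}{480} - - \frac{5}{166}\right)\right) = - 103 \left(-1289 + \left(\frac{83}{240} + \frac{5}{166}\right)\right) = - 103 \left(-1289 + \frac{7489}{19920}\right) = \left(-103\right) \left(- \frac{25669391}{19920}\right) = \frac{2643947273}{19920}$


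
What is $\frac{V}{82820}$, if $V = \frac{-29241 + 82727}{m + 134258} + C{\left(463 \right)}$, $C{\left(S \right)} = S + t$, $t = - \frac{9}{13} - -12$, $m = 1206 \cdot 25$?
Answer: $\frac{507217523}{88505758640} \approx 0.0057309$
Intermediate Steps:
$m = 30150$
$t = \frac{147}{13}$ ($t = \left(-9\right) \frac{1}{13} + 12 = - \frac{9}{13} + 12 = \frac{147}{13} \approx 11.308$)
$C{\left(S \right)} = \frac{147}{13} + S$ ($C{\left(S \right)} = S + \frac{147}{13} = \frac{147}{13} + S$)
$V = \frac{507217523}{1068652}$ ($V = \frac{-29241 + 82727}{30150 + 134258} + \left(\frac{147}{13} + 463\right) = \frac{53486}{164408} + \frac{6166}{13} = 53486 \cdot \frac{1}{164408} + \frac{6166}{13} = \frac{26743}{82204} + \frac{6166}{13} = \frac{507217523}{1068652} \approx 474.63$)
$\frac{V}{82820} = \frac{507217523}{1068652 \cdot 82820} = \frac{507217523}{1068652} \cdot \frac{1}{82820} = \frac{507217523}{88505758640}$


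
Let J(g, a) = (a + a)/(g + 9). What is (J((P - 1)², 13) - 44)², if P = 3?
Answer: 1764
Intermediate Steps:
J(g, a) = 2*a/(9 + g) (J(g, a) = (2*a)/(9 + g) = 2*a/(9 + g))
(J((P - 1)², 13) - 44)² = (2*13/(9 + (3 - 1)²) - 44)² = (2*13/(9 + 2²) - 44)² = (2*13/(9 + 4) - 44)² = (2*13/13 - 44)² = (2*13*(1/13) - 44)² = (2 - 44)² = (-42)² = 1764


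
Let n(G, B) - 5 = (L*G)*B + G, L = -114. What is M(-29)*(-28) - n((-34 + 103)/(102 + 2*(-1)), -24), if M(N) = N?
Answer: -108153/100 ≈ -1081.5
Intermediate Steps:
n(G, B) = 5 + G - 114*B*G (n(G, B) = 5 + ((-114*G)*B + G) = 5 + (-114*B*G + G) = 5 + (G - 114*B*G) = 5 + G - 114*B*G)
M(-29)*(-28) - n((-34 + 103)/(102 + 2*(-1)), -24) = -29*(-28) - (5 + (-34 + 103)/(102 + 2*(-1)) - 114*(-24)*(-34 + 103)/(102 + 2*(-1))) = 812 - (5 + 69/(102 - 2) - 114*(-24)*69/(102 - 2)) = 812 - (5 + 69/100 - 114*(-24)*69/100) = 812 - (5 + 69/100 + 47196/25) = 812 - 1*189353/100 = 812 - 189353/100 = -108153/100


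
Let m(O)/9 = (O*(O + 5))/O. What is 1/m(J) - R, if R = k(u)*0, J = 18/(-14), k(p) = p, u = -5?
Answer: 7/234 ≈ 0.029915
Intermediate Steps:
J = -9/7 (J = 18*(-1/14) = -9/7 ≈ -1.2857)
m(O) = 45 + 9*O (m(O) = 9*((O*(O + 5))/O) = 9*((O*(5 + O))/O) = 9*(5 + O) = 45 + 9*O)
R = 0 (R = -5*0 = 0)
1/m(J) - R = 1/(45 + 9*(-9/7)) - 1*0 = 1/(45 - 81/7) + 0 = 1/(234/7) + 0 = 7/234 + 0 = 7/234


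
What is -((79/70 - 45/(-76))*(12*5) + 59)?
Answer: -21578/133 ≈ -162.24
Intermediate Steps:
-((79/70 - 45/(-76))*(12*5) + 59) = -((79*(1/70) - 45*(-1/76))*60 + 59) = -((79/70 + 45/76)*60 + 59) = -((4577/2660)*60 + 59) = -(13731/133 + 59) = -1*21578/133 = -21578/133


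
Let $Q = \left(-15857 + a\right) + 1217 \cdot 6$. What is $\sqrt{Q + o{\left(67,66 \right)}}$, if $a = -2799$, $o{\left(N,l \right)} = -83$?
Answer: $i \sqrt{11437} \approx 106.94 i$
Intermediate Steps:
$Q = -11354$ ($Q = \left(-15857 - 2799\right) + 1217 \cdot 6 = -18656 + 7302 = -11354$)
$\sqrt{Q + o{\left(67,66 \right)}} = \sqrt{-11354 - 83} = \sqrt{-11437} = i \sqrt{11437}$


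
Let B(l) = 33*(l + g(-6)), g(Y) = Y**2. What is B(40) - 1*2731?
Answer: -223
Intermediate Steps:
B(l) = 1188 + 33*l (B(l) = 33*(l + (-6)**2) = 33*(l + 36) = 33*(36 + l) = 1188 + 33*l)
B(40) - 1*2731 = (1188 + 33*40) - 1*2731 = (1188 + 1320) - 2731 = 2508 - 2731 = -223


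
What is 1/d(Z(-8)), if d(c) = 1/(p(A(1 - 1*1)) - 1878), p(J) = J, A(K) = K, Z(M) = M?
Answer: -1878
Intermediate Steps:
d(c) = -1/1878 (d(c) = 1/((1 - 1*1) - 1878) = 1/((1 - 1) - 1878) = 1/(0 - 1878) = 1/(-1878) = -1/1878)
1/d(Z(-8)) = 1/(-1/1878) = -1878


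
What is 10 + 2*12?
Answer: 34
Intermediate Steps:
10 + 2*12 = 10 + 24 = 34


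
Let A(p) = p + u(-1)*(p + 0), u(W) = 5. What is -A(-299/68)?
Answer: 897/34 ≈ 26.382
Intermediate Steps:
A(p) = 6*p (A(p) = p + 5*(p + 0) = p + 5*p = 6*p)
-A(-299/68) = -6*(-299/68) = -6*(-299*1/68) = -6*(-299)/68 = -1*(-897/34) = 897/34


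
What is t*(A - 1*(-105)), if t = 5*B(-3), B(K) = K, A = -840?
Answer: 11025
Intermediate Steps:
t = -15 (t = 5*(-3) = -15)
t*(A - 1*(-105)) = -15*(-840 - 1*(-105)) = -15*(-840 + 105) = -15*(-735) = 11025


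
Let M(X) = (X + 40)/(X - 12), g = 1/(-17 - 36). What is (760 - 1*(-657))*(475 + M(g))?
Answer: 32749704/49 ≈ 6.6836e+5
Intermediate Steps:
g = -1/53 (g = 1/(-53) = -1/53 ≈ -0.018868)
M(X) = (40 + X)/(-12 + X)
(760 - 1*(-657))*(475 + M(g)) = (760 - 1*(-657))*(475 + (40 - 1/53)/(-12 - 1/53)) = (760 + 657)*(475 + (2119/53)/(-637/53)) = 1417*(475 - 53/637*2119/53) = 1417*(475 - 163/49) = 1417*(23112/49) = 32749704/49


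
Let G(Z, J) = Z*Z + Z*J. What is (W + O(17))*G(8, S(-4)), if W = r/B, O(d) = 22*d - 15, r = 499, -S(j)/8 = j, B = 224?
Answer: 809150/7 ≈ 1.1559e+5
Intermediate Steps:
S(j) = -8*j
G(Z, J) = Z² + J*Z
O(d) = -15 + 22*d
W = 499/224 ≈ 2.2277
(W + O(17))*G(8, S(-4)) = (499/224 + (-15 + 22*17))*(8*(-8*(-4) + 8)) = (499/224 + (-15 + 374))*(8*(32 + 8)) = (499/224 + 359)*(8*40) = (80915/224)*320 = 809150/7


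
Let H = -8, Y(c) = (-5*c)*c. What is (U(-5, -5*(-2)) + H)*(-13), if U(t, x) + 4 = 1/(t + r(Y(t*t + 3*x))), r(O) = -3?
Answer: 1261/8 ≈ 157.63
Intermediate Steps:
Y(c) = -5*c²
U(t, x) = -4 + 1/(-3 + t) (U(t, x) = -4 + 1/(t - 3) = -4 + 1/(-3 + t))
(U(-5, -5*(-2)) + H)*(-13) = ((13 - 4*(-5))/(-3 - 5) - 8)*(-13) = ((13 + 20)/(-8) - 8)*(-13) = (-⅛*33 - 8)*(-13) = (-33/8 - 8)*(-13) = -97/8*(-13) = 1261/8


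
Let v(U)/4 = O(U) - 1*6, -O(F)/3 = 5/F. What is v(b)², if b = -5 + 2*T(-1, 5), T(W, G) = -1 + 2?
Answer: 16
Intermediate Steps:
T(W, G) = 1
O(F) = -15/F
b = -3 (b = -5 + 2*1 = -5 + 2 = -3)
v(U) = -24 - 60/U (v(U) = 4*(-15/U - 1*6) = 4*(-15/U - 6) = 4*(-6 - 15/U) = -24 - 60/U)
v(b)² = (-24 - 60/(-3))² = (-24 - 60*(-⅓))² = (-24 + 20)² = (-4)² = 16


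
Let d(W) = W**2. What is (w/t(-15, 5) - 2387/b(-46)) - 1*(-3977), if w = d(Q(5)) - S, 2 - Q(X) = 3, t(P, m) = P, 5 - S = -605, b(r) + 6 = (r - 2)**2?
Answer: 46150289/11490 ≈ 4016.6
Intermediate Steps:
b(r) = -6 + (-2 + r)**2 (b(r) = -6 + (r - 2)**2 = -6 + (-2 + r)**2)
S = 610 (S = 5 - 1*(-605) = 5 + 605 = 610)
Q(X) = -1 (Q(X) = 2 - 1*3 = 2 - 3 = -1)
w = -609 (w = (-1)**2 - 1*610 = 1 - 610 = -609)
(w/t(-15, 5) - 2387/b(-46)) - 1*(-3977) = (-609/(-15) - 2387/(-6 + (-2 - 46)**2)) - 1*(-3977) = (-609*(-1/15) - 2387/(-6 + (-48)**2)) + 3977 = (203/5 - 2387/(-6 + 2304)) + 3977 = (203/5 - 2387/2298) + 3977 = 454559/11490 + 3977 = 46150289/11490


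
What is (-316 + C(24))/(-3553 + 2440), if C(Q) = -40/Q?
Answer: 953/3339 ≈ 0.28541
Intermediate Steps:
(-316 + C(24))/(-3553 + 2440) = (-316 - 40/24)/(-3553 + 2440) = (-316 - 40*1/24)/(-1113) = (-316 - 5/3)*(-1/1113) = -953/3*(-1/1113) = 953/3339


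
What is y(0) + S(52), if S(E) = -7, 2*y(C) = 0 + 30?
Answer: 8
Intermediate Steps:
y(C) = 15 (y(C) = (0 + 30)/2 = (½)*30 = 15)
y(0) + S(52) = 15 - 7 = 8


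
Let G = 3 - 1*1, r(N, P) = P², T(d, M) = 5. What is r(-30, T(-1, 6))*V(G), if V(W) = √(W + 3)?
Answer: 25*√5 ≈ 55.902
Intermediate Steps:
G = 2 (G = 3 - 1 = 2)
V(W) = √(3 + W)
r(-30, T(-1, 6))*V(G) = 5²*√(3 + 2) = 25*√5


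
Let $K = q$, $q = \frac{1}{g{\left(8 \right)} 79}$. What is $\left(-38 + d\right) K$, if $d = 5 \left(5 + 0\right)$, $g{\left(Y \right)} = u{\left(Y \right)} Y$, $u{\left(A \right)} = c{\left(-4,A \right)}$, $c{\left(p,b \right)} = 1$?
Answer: $- \frac{13}{632} \approx -0.02057$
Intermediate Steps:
$u{\left(A \right)} = 1$
$g{\left(Y \right)} = Y$ ($g{\left(Y \right)} = 1 Y = Y$)
$q = \frac{1}{632}$ ($q = \frac{1}{8 \cdot 79} = \frac{1}{8} \cdot \frac{1}{79} = \frac{1}{632} \approx 0.0015823$)
$K = \frac{1}{632} \approx 0.0015823$
$d = 25$ ($d = 5 \cdot 5 = 25$)
$\left(-38 + d\right) K = \left(-38 + 25\right) \frac{1}{632} = \left(-13\right) \frac{1}{632} = - \frac{13}{632}$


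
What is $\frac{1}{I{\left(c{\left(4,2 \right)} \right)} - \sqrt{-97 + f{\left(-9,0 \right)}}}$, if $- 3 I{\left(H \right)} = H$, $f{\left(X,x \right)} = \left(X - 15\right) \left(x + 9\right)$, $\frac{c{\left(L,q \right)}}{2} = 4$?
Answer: $- \frac{24}{2881} + \frac{9 i \sqrt{313}}{2881} \approx -0.0083304 + 0.055268 i$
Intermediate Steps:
$c{\left(L,q \right)} = 8$ ($c{\left(L,q \right)} = 2 \cdot 4 = 8$)
$f{\left(X,x \right)} = \left(-15 + X\right) \left(9 + x\right)$
$I{\left(H \right)} = - \frac{H}{3}$
$\frac{1}{I{\left(c{\left(4,2 \right)} \right)} - \sqrt{-97 + f{\left(-9,0 \right)}}} = \frac{1}{\left(- \frac{1}{3}\right) 8 - \sqrt{-97 - 216}} = \frac{1}{- \frac{8}{3} - \sqrt{-97 + \left(-135 + 0 - 81 + 0\right)}} = \frac{1}{- \frac{8}{3} - \sqrt{-97 - 216}} = \frac{1}{- \frac{8}{3} - \sqrt{-313}} = \frac{1}{- \frac{8}{3} - i \sqrt{313}}$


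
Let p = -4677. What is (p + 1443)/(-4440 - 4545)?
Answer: 1078/2995 ≈ 0.35993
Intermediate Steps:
(p + 1443)/(-4440 - 4545) = (-4677 + 1443)/(-4440 - 4545) = -3234/(-8985) = -3234*(-1/8985) = 1078/2995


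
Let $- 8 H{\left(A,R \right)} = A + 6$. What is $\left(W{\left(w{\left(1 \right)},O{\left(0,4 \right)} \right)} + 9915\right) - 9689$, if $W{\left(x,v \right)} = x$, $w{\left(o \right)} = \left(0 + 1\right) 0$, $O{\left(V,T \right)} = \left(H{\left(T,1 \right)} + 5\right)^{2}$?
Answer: $226$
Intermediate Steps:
$H{\left(A,R \right)} = - \frac{3}{4} - \frac{A}{8}$ ($H{\left(A,R \right)} = - \frac{A + 6}{8} = - \frac{6 + A}{8} = - \frac{3}{4} - \frac{A}{8}$)
$O{\left(V,T \right)} = \left(\frac{17}{4} - \frac{T}{8}\right)^{2}$ ($O{\left(V,T \right)} = \left(\left(- \frac{3}{4} - \frac{T}{8}\right) + 5\right)^{2} = \left(\frac{17}{4} - \frac{T}{8}\right)^{2}$)
$w{\left(o \right)} = 0$ ($w{\left(o \right)} = 1 \cdot 0 = 0$)
$\left(W{\left(w{\left(1 \right)},O{\left(0,4 \right)} \right)} + 9915\right) - 9689 = \left(0 + 9915\right) - 9689 = 9915 - 9689 = 226$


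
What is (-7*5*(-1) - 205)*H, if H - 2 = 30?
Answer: -5440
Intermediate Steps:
H = 32 (H = 2 + 30 = 32)
(-7*5*(-1) - 205)*H = (-7*5*(-1) - 205)*32 = (-35*(-1) - 205)*32 = (35 - 205)*32 = -170*32 = -5440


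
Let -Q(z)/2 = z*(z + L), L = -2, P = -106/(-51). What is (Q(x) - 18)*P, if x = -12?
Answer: -12508/17 ≈ -735.76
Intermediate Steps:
P = 106/51 (P = -106*(-1/51) = 106/51 ≈ 2.0784)
Q(z) = -2*z*(-2 + z) (Q(z) = -2*z*(z - 2) = -2*z*(-2 + z))
(Q(x) - 18)*P = (2*(-12)*(2 - 1*(-12)) - 18)*(106/51) = (2*(-12)*(2 + 12) - 18)*(106/51) = (2*(-12)*14 - 18)*(106/51) = (-336 - 18)*(106/51) = -354*106/51 = -12508/17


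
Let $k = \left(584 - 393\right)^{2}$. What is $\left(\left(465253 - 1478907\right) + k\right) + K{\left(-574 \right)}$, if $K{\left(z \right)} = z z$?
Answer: $-647697$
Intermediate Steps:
$k = 36481$ ($k = 191^{2} = 36481$)
$K{\left(z \right)} = z^{2}$
$\left(\left(465253 - 1478907\right) + k\right) + K{\left(-574 \right)} = \left(\left(465253 - 1478907\right) + 36481\right) + \left(-574\right)^{2} = \left(\left(465253 - 1478907\right) + 36481\right) + 329476 = \left(-1013654 + 36481\right) + 329476 = -977173 + 329476 = -647697$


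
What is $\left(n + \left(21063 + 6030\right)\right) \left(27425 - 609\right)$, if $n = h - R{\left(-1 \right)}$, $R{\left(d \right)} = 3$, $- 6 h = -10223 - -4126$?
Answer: $\frac{2261084896}{3} \approx 7.5369 \cdot 10^{8}$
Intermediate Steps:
$h = \frac{6097}{6}$ ($h = - \frac{-10223 - -4126}{6} = - \frac{-10223 + 4126}{6} = \left(- \frac{1}{6}\right) \left(-6097\right) = \frac{6097}{6} \approx 1016.2$)
$n = \frac{6079}{6}$ ($n = \frac{6097}{6} - 3 = \frac{6079}{6} \approx 1013.2$)
$\left(n + \left(21063 + 6030\right)\right) \left(27425 - 609\right) = \left(\frac{6079}{6} + \left(21063 + 6030\right)\right) \left(27425 - 609\right) = \left(\frac{6079}{6} + 27093\right) 26816 = \frac{168637}{6} \cdot 26816 = \frac{2261084896}{3}$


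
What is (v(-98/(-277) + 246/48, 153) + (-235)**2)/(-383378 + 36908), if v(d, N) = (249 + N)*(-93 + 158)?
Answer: -16271/69294 ≈ -0.23481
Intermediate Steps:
v(d, N) = 16185 + 65*N (v(d, N) = (249 + N)*65 = 16185 + 65*N)
(v(-98/(-277) + 246/48, 153) + (-235)**2)/(-383378 + 36908) = ((16185 + 65*153) + (-235)**2)/(-383378 + 36908) = ((16185 + 9945) + 55225)/(-346470) = (26130 + 55225)*(-1/346470) = 81355*(-1/346470) = -16271/69294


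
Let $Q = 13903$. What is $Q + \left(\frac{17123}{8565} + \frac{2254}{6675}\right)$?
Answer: $\frac{17666382848}{1270475} \approx 13905.0$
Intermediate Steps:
$Q + \left(\frac{17123}{8565} + \frac{2254}{6675}\right) = 13903 + \left(\frac{17123}{8565} + \frac{2254}{6675}\right) = 13903 + \frac{2968923}{1270475} = \frac{17666382848}{1270475}$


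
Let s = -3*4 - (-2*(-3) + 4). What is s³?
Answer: -10648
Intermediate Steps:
s = -22 (s = -12 - (6 + 4) = -12 - 1*10 = -12 - 10 = -22)
s³ = (-22)³ = -10648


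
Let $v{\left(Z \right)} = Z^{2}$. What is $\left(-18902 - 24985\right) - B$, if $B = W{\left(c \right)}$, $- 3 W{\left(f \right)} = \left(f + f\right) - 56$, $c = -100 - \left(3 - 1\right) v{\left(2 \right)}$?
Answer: $- \frac{131933}{3} \approx -43978.0$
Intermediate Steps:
$c = -108$ ($c = -100 - \left(3 - 1\right) 2^{2} = -100 - 2 \cdot 4 = -100 - 8 = -108$)
$W{\left(f \right)} = \frac{56}{3} - \frac{2 f}{3}$ ($W{\left(f \right)} = - \frac{\left(f + f\right) - 56}{3} = - \frac{2 f - 56}{3} = - \frac{-56 + 2 f}{3} = \frac{56}{3} - \frac{2 f}{3}$)
$B = \frac{272}{3}$ ($B = \frac{56}{3} - -72 = \frac{56}{3} + 72 = \frac{272}{3} \approx 90.667$)
$\left(-18902 - 24985\right) - B = \left(-18902 - 24985\right) - \frac{272}{3} = -43887 - \frac{272}{3} = - \frac{131933}{3}$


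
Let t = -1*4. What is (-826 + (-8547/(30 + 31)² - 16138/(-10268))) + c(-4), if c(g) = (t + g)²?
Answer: -14570809417/19103614 ≈ -762.73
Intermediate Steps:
t = -4
c(g) = (-4 + g)²
(-826 + (-8547/(30 + 31)² - 16138/(-10268))) + c(-4) = (-826 + (-8547/(30 + 31)² - 16138/(-10268))) + (-4 - 4)² = (-826 + (-8547/(61²) - 16138*(-1/10268))) + (-8)² = (-826 + (-8547/3721 + 8069/5134)) + 64 = (-826 - 13855549/19103614) + 64 = -15793440713/19103614 + 64 = -14570809417/19103614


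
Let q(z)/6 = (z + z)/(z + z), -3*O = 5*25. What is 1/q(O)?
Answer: 1/6 ≈ 0.16667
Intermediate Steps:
O = -125/3 (O = -5*25/3 = -1/3*125 = -125/3 ≈ -41.667)
q(z) = 6 (q(z) = 6*((z + z)/(z + z)) = 6*((2*z)/((2*z))) = 6*((2*z)*(1/(2*z))) = 6*1 = 6)
1/q(O) = 1/6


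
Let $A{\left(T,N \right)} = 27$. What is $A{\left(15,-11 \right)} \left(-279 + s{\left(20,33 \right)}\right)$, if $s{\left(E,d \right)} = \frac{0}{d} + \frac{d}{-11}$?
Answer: $-7614$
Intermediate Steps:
$s{\left(E,d \right)} = - \frac{d}{11}$ ($s{\left(E,d \right)} = 0 + d \left(- \frac{1}{11}\right) = 0 - \frac{d}{11} = - \frac{d}{11}$)
$A{\left(15,-11 \right)} \left(-279 + s{\left(20,33 \right)}\right) = 27 \left(-279 - 3\right) = 27 \left(-282\right) = -7614$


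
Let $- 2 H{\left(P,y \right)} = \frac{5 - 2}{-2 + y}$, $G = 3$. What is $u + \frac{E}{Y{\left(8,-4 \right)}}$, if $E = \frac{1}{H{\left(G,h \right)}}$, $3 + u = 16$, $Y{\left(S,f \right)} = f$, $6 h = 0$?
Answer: $\frac{38}{3} \approx 12.667$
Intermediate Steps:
$h = 0$ ($h = \frac{1}{6} \cdot 0 = 0$)
$u = 13$ ($u = -3 + 16 = 13$)
$H{\left(P,y \right)} = - \frac{3}{2 \left(-2 + y\right)}$ ($H{\left(P,y \right)} = - \frac{\left(5 - 2\right) \frac{1}{-2 + y}}{2} = - \frac{3 \frac{1}{-2 + y}}{2} = - \frac{3}{2 \left(-2 + y\right)}$)
$E = \frac{4}{3}$ ($E = \frac{1}{\left(-3\right) \frac{1}{-4 + 2 \cdot 0}} = \frac{1}{\left(-3\right) \frac{1}{-4 + 0}} = \frac{1}{\left(-3\right) \frac{1}{-4}} = \frac{1}{\left(-3\right) \left(- \frac{1}{4}\right)} = \frac{1}{\frac{3}{4}} = \frac{4}{3} \approx 1.3333$)
$u + \frac{E}{Y{\left(8,-4 \right)}} = 13 + \frac{4}{3 \left(-4\right)} = 13 + \frac{4}{3} \left(- \frac{1}{4}\right) = 13 - \frac{1}{3} = \frac{38}{3}$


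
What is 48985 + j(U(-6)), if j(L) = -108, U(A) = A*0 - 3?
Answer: 48877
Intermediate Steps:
U(A) = -3 (U(A) = 0 - 3 = -3)
48985 + j(U(-6)) = 48985 - 108 = 48877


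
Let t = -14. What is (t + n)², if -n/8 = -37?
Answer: 79524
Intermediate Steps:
n = 296 (n = -8*(-37) = 296)
(t + n)² = (-14 + 296)² = 282² = 79524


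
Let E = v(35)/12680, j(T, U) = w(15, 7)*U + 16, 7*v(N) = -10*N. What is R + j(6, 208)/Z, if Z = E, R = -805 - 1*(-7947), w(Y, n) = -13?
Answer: 3444094/5 ≈ 6.8882e+5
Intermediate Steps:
v(N) = -10*N/7 (v(N) = (-10*N)/7 = -10*N/7)
R = 7142 (R = -805 + 7947 = 7142)
j(T, U) = 16 - 13*U (j(T, U) = -13*U + 16 = 16 - 13*U)
E = -5/1268 (E = -10/7*35/12680 = -50*1/12680 = -5/1268 ≈ -0.0039432)
Z = -5/1268 ≈ -0.0039432
R + j(6, 208)/Z = 7142 + (16 - 13*208)/(-5/1268) = 7142 + (16 - 2704)*(-1268/5) = 7142 - 2688*(-1268/5) = 7142 + 3408384/5 = 3444094/5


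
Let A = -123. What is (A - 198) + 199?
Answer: -122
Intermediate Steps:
(A - 198) + 199 = (-123 - 198) + 199 = -321 + 199 = -122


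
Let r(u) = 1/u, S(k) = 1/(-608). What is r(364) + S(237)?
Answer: 61/55328 ≈ 0.0011025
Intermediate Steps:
S(k) = -1/608
r(364) + S(237) = 1/364 - 1/608 = 61/55328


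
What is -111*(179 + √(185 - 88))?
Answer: -19869 - 111*√97 ≈ -20962.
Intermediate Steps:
-111*(179 + √(185 - 88)) = -111*(179 + √97) = -19869 - 111*√97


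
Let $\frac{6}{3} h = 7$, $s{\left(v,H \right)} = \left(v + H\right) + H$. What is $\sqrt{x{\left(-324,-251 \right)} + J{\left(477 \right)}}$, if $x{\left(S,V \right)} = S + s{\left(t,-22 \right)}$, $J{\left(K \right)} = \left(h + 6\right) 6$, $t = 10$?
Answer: $i \sqrt{301} \approx 17.349 i$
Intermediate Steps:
$s{\left(v,H \right)} = v + 2 H$ ($s{\left(v,H \right)} = \left(H + v\right) + H = v + 2 H$)
$h = \frac{7}{2}$ ($h = \frac{1}{2} \cdot 7 = \frac{7}{2} \approx 3.5$)
$J{\left(K \right)} = 57$ ($J{\left(K \right)} = \left(\frac{7}{2} + 6\right) 6 = \frac{19}{2} \cdot 6 = 57$)
$x{\left(S,V \right)} = -34 + S$ ($x{\left(S,V \right)} = S + \left(10 + 2 \left(-22\right)\right) = S + \left(10 - 44\right) = S - 34 = -34 + S$)
$\sqrt{x{\left(-324,-251 \right)} + J{\left(477 \right)}} = \sqrt{\left(-34 - 324\right) + 57} = \sqrt{-358 + 57} = \sqrt{-301} = i \sqrt{301}$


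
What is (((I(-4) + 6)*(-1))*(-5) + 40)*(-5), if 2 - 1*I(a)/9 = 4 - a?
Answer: 1000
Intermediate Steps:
I(a) = -18 + 9*a (I(a) = 18 - 9*(4 - a) = 18 + (-36 + 9*a) = -18 + 9*a)
(((I(-4) + 6)*(-1))*(-5) + 40)*(-5) = ((((-18 + 9*(-4)) + 6)*(-1))*(-5) + 40)*(-5) = ((((-18 - 36) + 6)*(-1))*(-5) + 40)*(-5) = (((-54 + 6)*(-1))*(-5) + 40)*(-5) = (-48*(-1)*(-5) + 40)*(-5) = (48*(-5) + 40)*(-5) = (-240 + 40)*(-5) = -200*(-5) = 1000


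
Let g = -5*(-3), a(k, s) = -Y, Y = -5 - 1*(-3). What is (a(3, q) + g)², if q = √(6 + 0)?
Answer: 289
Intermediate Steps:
Y = -2 (Y = -5 + 3 = -2)
q = √6 ≈ 2.4495
a(k, s) = 2 (a(k, s) = -1*(-2) = 2)
g = 15
(a(3, q) + g)² = (2 + 15)² = 17² = 289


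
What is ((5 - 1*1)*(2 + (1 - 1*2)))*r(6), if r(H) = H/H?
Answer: 4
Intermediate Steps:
r(H) = 1
((5 - 1*1)*(2 + (1 - 1*2)))*r(6) = ((5 - 1*1)*(2 + (1 - 1*2)))*1 = ((5 - 1)*(2 + (1 - 2)))*1 = (4*(2 - 1))*1 = (4*1)*1 = 4*1 = 4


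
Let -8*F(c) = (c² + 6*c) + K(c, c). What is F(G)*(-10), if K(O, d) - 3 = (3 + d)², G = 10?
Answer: 415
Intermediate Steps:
K(O, d) = 3 + (3 + d)²
F(c) = -3/8 - 3*c/4 - c²/8 - (3 + c)²/8 (F(c) = -((c² + 6*c) + (3 + (3 + c)²))/8 = -(3 + c² + (3 + c)² + 6*c)/8 = -3/8 - 3*c/4 - c²/8 - (3 + c)²/8)
F(G)*(-10) = (-3/2 - 3/2*10 - ¼*10²)*(-10) = (-3/2 - 15 - ¼*100)*(-10) = (-3/2 - 15 - 25)*(-10) = -83/2*(-10) = 415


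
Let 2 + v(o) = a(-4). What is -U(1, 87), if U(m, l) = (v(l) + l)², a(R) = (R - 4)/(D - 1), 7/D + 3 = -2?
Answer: -70225/9 ≈ -7802.8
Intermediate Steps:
D = -7/5 (D = 7/(-3 - 2) = 7/(-5) = 7*(-⅕) = -7/5 ≈ -1.4000)
a(R) = 5/3 - 5*R/12 (a(R) = (R - 4)/(-7/5 - 1) = (-4 + R)/(-12/5) = (-4 + R)*(-5/12) = 5/3 - 5*R/12)
v(o) = 4/3 (v(o) = -2 + (5/3 - 5/12*(-4)) = -2 + (5/3 + 5/3) = -2 + 10/3 = 4/3)
U(m, l) = (4/3 + l)²
-U(1, 87) = -(4 + 3*87)²/9 = -(4 + 261)²/9 = -265²/9 = -70225/9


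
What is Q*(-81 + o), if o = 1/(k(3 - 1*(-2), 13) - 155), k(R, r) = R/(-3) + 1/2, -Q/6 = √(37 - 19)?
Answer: 1366254*√2/937 ≈ 2062.1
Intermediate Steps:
Q = -18*√2 (Q = -6*√(37 - 19) = -18*√2 ≈ -25.456)
k(R, r) = ½ - R/3 (k(R, r) = R*(-⅓) + 1*(½) = -R/3 + ½ = ½ - R/3)
o = -6/937 (o = 1/((½ - (3 - 1*(-2))/3) - 155) = 1/((½ - (3 + 2)/3) - 155) = 1/((½ - ⅓*5) - 155) = 1/((½ - 5/3) - 155) = 1/(-7/6 - 155) = 1/(-937/6) = -6/937 ≈ -0.0064034)
Q*(-81 + o) = (-18*√2)*(-81 - 6/937) = -18*√2*(-75903/937) = 1366254*√2/937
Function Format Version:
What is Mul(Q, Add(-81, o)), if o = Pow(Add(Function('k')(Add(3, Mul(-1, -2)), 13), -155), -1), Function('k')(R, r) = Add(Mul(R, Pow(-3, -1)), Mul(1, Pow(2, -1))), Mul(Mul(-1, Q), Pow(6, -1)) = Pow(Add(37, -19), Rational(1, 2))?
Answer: Mul(Rational(1366254, 937), Pow(2, Rational(1, 2))) ≈ 2062.1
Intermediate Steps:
Q = Mul(-18, Pow(2, Rational(1, 2))) (Q = Mul(-6, Pow(Add(37, -19), Rational(1, 2))) = Mul(-6, Pow(18, Rational(1, 2))) = Mul(-6, Mul(3, Pow(2, Rational(1, 2)))) = Mul(-18, Pow(2, Rational(1, 2))) ≈ -25.456)
Function('k')(R, r) = Add(Rational(1, 2), Mul(Rational(-1, 3), R)) (Function('k')(R, r) = Add(Mul(R, Rational(-1, 3)), Mul(1, Rational(1, 2))) = Add(Mul(Rational(-1, 3), R), Rational(1, 2)) = Add(Rational(1, 2), Mul(Rational(-1, 3), R)))
o = Rational(-6, 937) (o = Pow(Add(Add(Rational(1, 2), Mul(Rational(-1, 3), Add(3, Mul(-1, -2)))), -155), -1) = Pow(Add(Add(Rational(1, 2), Mul(Rational(-1, 3), Add(3, 2))), -155), -1) = Pow(Add(Add(Rational(1, 2), Mul(Rational(-1, 3), 5)), -155), -1) = Pow(Add(Add(Rational(1, 2), Rational(-5, 3)), -155), -1) = Pow(Add(Rational(-7, 6), -155), -1) = Pow(Rational(-937, 6), -1) = Rational(-6, 937) ≈ -0.0064034)
Mul(Q, Add(-81, o)) = Mul(Mul(-18, Pow(2, Rational(1, 2))), Add(-81, Rational(-6, 937))) = Mul(Mul(-18, Pow(2, Rational(1, 2))), Rational(-75903, 937)) = Mul(Rational(1366254, 937), Pow(2, Rational(1, 2)))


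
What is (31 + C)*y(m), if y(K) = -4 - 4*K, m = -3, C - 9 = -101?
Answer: -488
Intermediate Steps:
C = -92 (C = 9 - 101 = -92)
(31 + C)*y(m) = (31 - 92)*(-4 - 4*(-3)) = -61*(-4 + 12) = -61*8 = -488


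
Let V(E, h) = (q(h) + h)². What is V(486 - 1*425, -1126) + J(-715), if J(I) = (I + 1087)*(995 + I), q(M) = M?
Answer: 5175664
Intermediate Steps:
J(I) = (995 + I)*(1087 + I) (J(I) = (1087 + I)*(995 + I) = (995 + I)*(1087 + I))
V(E, h) = 4*h² (V(E, h) = (h + h)² = (2*h)² = 4*h²)
V(486 - 1*425, -1126) + J(-715) = 4*(-1126)² + (1081565 + (-715)² + 2082*(-715)) = 4*1267876 + (1081565 + 511225 - 1488630) = 5071504 + 104160 = 5175664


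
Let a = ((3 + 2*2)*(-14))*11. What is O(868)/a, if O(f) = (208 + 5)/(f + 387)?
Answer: -213/1352890 ≈ -0.00015744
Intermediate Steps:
a = -1078 (a = ((3 + 4)*(-14))*11 = (7*(-14))*11 = -98*11 = -1078)
O(f) = 213/(387 + f)
O(868)/a = (213/(387 + 868))/(-1078) = (213/1255)*(-1/1078) = -213/1352890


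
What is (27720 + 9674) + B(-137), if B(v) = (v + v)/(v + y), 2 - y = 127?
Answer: 4898751/131 ≈ 37395.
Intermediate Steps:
y = -125 (y = 2 - 1*127 = 2 - 127 = -125)
B(v) = 2*v/(-125 + v) (B(v) = (v + v)/(v - 125) = (2*v)/(-125 + v) = 2*v/(-125 + v))
(27720 + 9674) + B(-137) = (27720 + 9674) + 2*(-137)/(-125 - 137) = 37394 + 2*(-137)/(-262) = 37394 + 2*(-137)*(-1/262) = 37394 + 137/131 = 4898751/131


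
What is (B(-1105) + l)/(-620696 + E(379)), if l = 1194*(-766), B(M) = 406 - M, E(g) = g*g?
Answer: 913093/477055 ≈ 1.9140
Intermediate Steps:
E(g) = g²
l = -914604
(B(-1105) + l)/(-620696 + E(379)) = ((406 - 1*(-1105)) - 914604)/(-620696 + 379²) = ((406 + 1105) - 914604)/(-620696 + 143641) = (1511 - 914604)/(-477055) = -913093*(-1/477055) = 913093/477055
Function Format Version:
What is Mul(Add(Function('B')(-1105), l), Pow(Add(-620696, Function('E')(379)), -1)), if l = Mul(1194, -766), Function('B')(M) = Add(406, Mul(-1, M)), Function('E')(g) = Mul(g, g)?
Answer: Rational(913093, 477055) ≈ 1.9140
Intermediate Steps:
Function('E')(g) = Pow(g, 2)
l = -914604
Mul(Add(Function('B')(-1105), l), Pow(Add(-620696, Function('E')(379)), -1)) = Mul(Add(Add(406, Mul(-1, -1105)), -914604), Pow(Add(-620696, Pow(379, 2)), -1)) = Mul(Add(Add(406, 1105), -914604), Pow(Add(-620696, 143641), -1)) = Mul(Add(1511, -914604), Pow(-477055, -1)) = Mul(-913093, Rational(-1, 477055)) = Rational(913093, 477055)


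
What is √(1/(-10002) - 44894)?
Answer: 13*I*√26575123962/10002 ≈ 211.88*I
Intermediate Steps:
√(1/(-10002) - 44894) = √(-1/10002 - 44894) = √(-449029789/10002) = 13*I*√26575123962/10002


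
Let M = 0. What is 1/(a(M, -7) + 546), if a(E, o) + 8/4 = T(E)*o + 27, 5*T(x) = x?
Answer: 1/571 ≈ 0.0017513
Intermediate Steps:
T(x) = x/5
a(E, o) = 25 + E*o/5 (a(E, o) = -2 + ((E/5)*o + 27) = -2 + (E*o/5 + 27) = -2 + (27 + E*o/5) = 25 + E*o/5)
1/(a(M, -7) + 546) = 1/((25 + (⅕)*0*(-7)) + 546) = 1/((25 + 0) + 546) = 1/(25 + 546) = 1/571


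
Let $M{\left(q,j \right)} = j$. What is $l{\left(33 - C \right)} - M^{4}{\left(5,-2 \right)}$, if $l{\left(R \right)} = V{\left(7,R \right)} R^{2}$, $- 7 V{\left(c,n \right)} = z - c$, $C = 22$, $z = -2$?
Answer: $\frac{977}{7} \approx 139.57$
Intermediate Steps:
$V{\left(c,n \right)} = \frac{2}{7} + \frac{c}{7}$ ($V{\left(c,n \right)} = - \frac{-2 - c}{7} = \frac{2}{7} + \frac{c}{7}$)
$l{\left(R \right)} = \frac{9 R^{2}}{7}$ ($l{\left(R \right)} = \left(\frac{2}{7} + \frac{1}{7} \cdot 7\right) R^{2} = \left(\frac{2}{7} + 1\right) R^{2} = \frac{9 R^{2}}{7}$)
$l{\left(33 - C \right)} - M^{4}{\left(5,-2 \right)} = \frac{9 \left(33 - 22\right)^{2}}{7} - \left(-2\right)^{4} = \frac{9 \left(33 - 22\right)^{2}}{7} - 16 = \frac{9 \cdot 11^{2}}{7} - 16 = \frac{9}{7} \cdot 121 - 16 = \frac{1089}{7} - 16 = \frac{977}{7}$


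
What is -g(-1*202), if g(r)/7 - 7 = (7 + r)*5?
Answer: 6776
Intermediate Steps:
g(r) = 294 + 35*r (g(r) = 49 + 7*((7 + r)*5) = 49 + 7*(35 + 5*r) = 49 + (245 + 35*r) = 294 + 35*r)
-g(-1*202) = -(294 + 35*(-1*202)) = -(294 + 35*(-202)) = -(294 - 7070) = -1*(-6776) = 6776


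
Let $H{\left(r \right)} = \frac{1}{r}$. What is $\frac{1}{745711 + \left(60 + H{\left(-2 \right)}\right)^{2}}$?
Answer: $\frac{4}{2997005} \approx 1.3347 \cdot 10^{-6}$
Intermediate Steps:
$\frac{1}{745711 + \left(60 + H{\left(-2 \right)}\right)^{2}} = \frac{1}{745711 + \left(60 + \frac{1}{-2}\right)^{2}} = \frac{1}{745711 + \left(60 - \frac{1}{2}\right)^{2}} = \frac{1}{745711 + \left(\frac{119}{2}\right)^{2}} = \frac{1}{745711 + \frac{14161}{4}} = \frac{1}{\frac{2997005}{4}} = \frac{4}{2997005}$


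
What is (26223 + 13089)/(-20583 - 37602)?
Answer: -1456/2155 ≈ -0.67564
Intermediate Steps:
(26223 + 13089)/(-20583 - 37602) = 39312/(-58185) = 39312*(-1/58185) = -1456/2155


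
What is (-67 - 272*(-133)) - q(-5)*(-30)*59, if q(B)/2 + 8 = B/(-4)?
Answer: 12214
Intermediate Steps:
q(B) = -16 - B/2 (q(B) = -16 + 2*(B/(-4)) = -16 + 2*(B*(-1/4)) = -16 + 2*(-B/4) = -16 - B/2)
(-67 - 272*(-133)) - q(-5)*(-30)*59 = (-67 - 272*(-133)) - (-16 - 1/2*(-5))*(-30)*59 = (-67 + 36176) - (-16 + 5/2)*(-30)*59 = 36109 - (-27/2*(-30))*59 = 36109 - 405*59 = 36109 - 1*23895 = 36109 - 23895 = 12214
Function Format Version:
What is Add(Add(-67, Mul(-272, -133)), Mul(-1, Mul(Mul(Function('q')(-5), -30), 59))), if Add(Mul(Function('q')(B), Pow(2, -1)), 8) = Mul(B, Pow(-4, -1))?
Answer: 12214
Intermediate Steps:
Function('q')(B) = Add(-16, Mul(Rational(-1, 2), B)) (Function('q')(B) = Add(-16, Mul(2, Mul(B, Pow(-4, -1)))) = Add(-16, Mul(2, Mul(B, Rational(-1, 4)))) = Add(-16, Mul(2, Mul(Rational(-1, 4), B))) = Add(-16, Mul(Rational(-1, 2), B)))
Add(Add(-67, Mul(-272, -133)), Mul(-1, Mul(Mul(Function('q')(-5), -30), 59))) = Add(Add(-67, Mul(-272, -133)), Mul(-1, Mul(Mul(Add(-16, Mul(Rational(-1, 2), -5)), -30), 59))) = Add(Add(-67, 36176), Mul(-1, Mul(Mul(Add(-16, Rational(5, 2)), -30), 59))) = Add(36109, Mul(-1, Mul(Mul(Rational(-27, 2), -30), 59))) = Add(36109, Mul(-1, Mul(405, 59))) = Add(36109, Mul(-1, 23895)) = Add(36109, -23895) = 12214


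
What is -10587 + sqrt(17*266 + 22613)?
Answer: -10587 + 9*sqrt(335) ≈ -10422.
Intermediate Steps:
-10587 + sqrt(17*266 + 22613) = -10587 + sqrt(4522 + 22613) = -10587 + sqrt(27135) = -10587 + 9*sqrt(335)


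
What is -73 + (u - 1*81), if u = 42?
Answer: -112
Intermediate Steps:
-73 + (u - 1*81) = -73 + (42 - 1*81) = -73 + (42 - 81) = -73 - 39 = -112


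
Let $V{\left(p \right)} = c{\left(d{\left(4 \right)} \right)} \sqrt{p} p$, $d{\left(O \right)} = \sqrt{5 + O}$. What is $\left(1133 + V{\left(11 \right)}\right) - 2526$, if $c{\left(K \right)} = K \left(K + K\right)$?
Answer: $-1393 + 198 \sqrt{11} \approx -736.31$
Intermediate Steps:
$c{\left(K \right)} = 2 K^{2}$ ($c{\left(K \right)} = K 2 K = 2 K^{2}$)
$V{\left(p \right)} = 18 p^{\frac{3}{2}}$ ($V{\left(p \right)} = 2 \left(\sqrt{5 + 4}\right)^{2} \sqrt{p} p = 2 \left(\sqrt{9}\right)^{2} \sqrt{p} p = 2 \cdot 3^{2} \sqrt{p} p = 2 \cdot 9 \sqrt{p} p = 18 \sqrt{p} p = 18 p^{\frac{3}{2}}$)
$\left(1133 + V{\left(11 \right)}\right) - 2526 = \left(1133 + 18 \cdot 11^{\frac{3}{2}}\right) - 2526 = \left(1133 + 18 \cdot 11 \sqrt{11}\right) - 2526 = \left(1133 + 198 \sqrt{11}\right) - 2526 = -1393 + 198 \sqrt{11}$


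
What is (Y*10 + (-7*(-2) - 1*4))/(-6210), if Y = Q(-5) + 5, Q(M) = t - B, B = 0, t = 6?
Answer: -4/207 ≈ -0.019324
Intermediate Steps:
Q(M) = 6 (Q(M) = 6 - 1*0 = 6 + 0 = 6)
Y = 11 (Y = 6 + 5 = 11)
(Y*10 + (-7*(-2) - 1*4))/(-6210) = (11*10 + (-7*(-2) - 1*4))/(-6210) = (110 + (14 - 4))*(-1/6210) = (110 + 10)*(-1/6210) = 120*(-1/6210) = -4/207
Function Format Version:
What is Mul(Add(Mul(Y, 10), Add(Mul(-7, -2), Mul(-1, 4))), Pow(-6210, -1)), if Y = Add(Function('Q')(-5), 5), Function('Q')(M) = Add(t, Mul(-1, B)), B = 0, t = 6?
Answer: Rational(-4, 207) ≈ -0.019324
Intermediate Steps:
Function('Q')(M) = 6 (Function('Q')(M) = Add(6, Mul(-1, 0)) = Add(6, 0) = 6)
Y = 11 (Y = Add(6, 5) = 11)
Mul(Add(Mul(Y, 10), Add(Mul(-7, -2), Mul(-1, 4))), Pow(-6210, -1)) = Mul(Add(Mul(11, 10), Add(Mul(-7, -2), Mul(-1, 4))), Pow(-6210, -1)) = Mul(Add(110, Add(14, -4)), Rational(-1, 6210)) = Mul(Add(110, 10), Rational(-1, 6210)) = Mul(120, Rational(-1, 6210)) = Rational(-4, 207)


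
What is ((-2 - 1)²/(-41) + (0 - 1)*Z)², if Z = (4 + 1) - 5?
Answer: 81/1681 ≈ 0.048186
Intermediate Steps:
Z = 0 (Z = 5 - 5 = 0)
((-2 - 1)²/(-41) + (0 - 1)*Z)² = ((-2 - 1)²/(-41) + (0 - 1)*0)² = ((-3)²*(-1/41) - 1*0)² = (9*(-1/41) + 0)² = (-9/41 + 0)² = (-9/41)² = 81/1681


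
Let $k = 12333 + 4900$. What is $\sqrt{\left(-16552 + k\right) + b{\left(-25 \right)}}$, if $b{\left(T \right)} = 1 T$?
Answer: $4 \sqrt{41} \approx 25.612$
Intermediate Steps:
$k = 17233$
$b{\left(T \right)} = T$
$\sqrt{\left(-16552 + k\right) + b{\left(-25 \right)}} = \sqrt{\left(-16552 + 17233\right) - 25} = \sqrt{681 - 25} = \sqrt{656} = 4 \sqrt{41}$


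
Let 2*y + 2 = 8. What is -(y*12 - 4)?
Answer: -32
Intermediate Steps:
y = 3 (y = -1 + (½)*8 = -1 + 4 = 3)
-(y*12 - 4) = -(3*12 - 4) = -(36 - 4) = -1*32 = -32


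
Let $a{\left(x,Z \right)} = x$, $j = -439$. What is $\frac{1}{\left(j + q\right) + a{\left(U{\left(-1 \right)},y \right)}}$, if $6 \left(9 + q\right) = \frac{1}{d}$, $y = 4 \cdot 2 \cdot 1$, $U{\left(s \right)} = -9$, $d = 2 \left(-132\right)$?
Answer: $- \frac{1584}{723889} \approx -0.0021882$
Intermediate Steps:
$d = -264$
$y = 8$ ($y = 8 \cdot 1 = 8$)
$q = - \frac{14257}{1584}$ ($q = -9 + \frac{1}{6 \left(-264\right)} = -9 + \frac{1}{6} \left(- \frac{1}{264}\right) = -9 - \frac{1}{1584} = - \frac{14257}{1584} \approx -9.0006$)
$\frac{1}{\left(j + q\right) + a{\left(U{\left(-1 \right)},y \right)}} = \frac{1}{\left(-439 - \frac{14257}{1584}\right) - 9} = \frac{1}{- \frac{709633}{1584} - 9} = \frac{1}{- \frac{723889}{1584}} = - \frac{1584}{723889}$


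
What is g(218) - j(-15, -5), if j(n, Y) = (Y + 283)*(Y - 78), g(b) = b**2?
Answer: 70598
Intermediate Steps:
j(n, Y) = (-78 + Y)*(283 + Y) (j(n, Y) = (283 + Y)*(-78 + Y) = (-78 + Y)*(283 + Y))
g(218) - j(-15, -5) = 218**2 - (-22074 + (-5)**2 + 205*(-5)) = 47524 - (-22074 + 25 - 1025) = 47524 - 1*(-23074) = 47524 + 23074 = 70598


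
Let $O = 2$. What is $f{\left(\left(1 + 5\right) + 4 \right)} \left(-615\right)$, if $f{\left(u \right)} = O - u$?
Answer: $4920$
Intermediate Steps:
$f{\left(u \right)} = 2 - u$
$f{\left(\left(1 + 5\right) + 4 \right)} \left(-615\right) = \left(2 - \left(\left(1 + 5\right) + 4\right)\right) \left(-615\right) = \left(2 - \left(6 + 4\right)\right) \left(-615\right) = \left(2 - 10\right) \left(-615\right) = \left(-8\right) \left(-615\right) = 4920$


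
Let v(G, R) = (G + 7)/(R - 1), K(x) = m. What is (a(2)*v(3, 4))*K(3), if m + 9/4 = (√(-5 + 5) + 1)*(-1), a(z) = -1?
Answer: 65/6 ≈ 10.833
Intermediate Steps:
m = -13/4 (m = -9/4 + (√(-5 + 5) + 1)*(-1) = -9/4 + (√0 + 1)*(-1) = -9/4 + (0 + 1)*(-1) = -9/4 + 1*(-1) = -9/4 - 1 = -13/4 ≈ -3.2500)
K(x) = -13/4
v(G, R) = (7 + G)/(-1 + R)
(a(2)*v(3, 4))*K(3) = -(7 + 3)/(-1 + 4)*(-13/4) = -10/3*(-13/4) = 65/6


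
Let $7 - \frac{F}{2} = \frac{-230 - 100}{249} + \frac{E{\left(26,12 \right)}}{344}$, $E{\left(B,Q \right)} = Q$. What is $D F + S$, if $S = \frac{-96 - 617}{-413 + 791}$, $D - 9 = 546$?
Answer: $\frac{12412198133}{1349082} \approx 9200.5$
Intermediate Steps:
$D = 555$ ($D = 9 + 546 = 555$)
$S = - \frac{713}{378} \approx -1.8862$
$F = \frac{59177}{3569}$ ($F = 14 - 2 \left(\frac{-230 - 100}{249} + \frac{12}{344}\right) = 14 - 2 \left(\left(-330\right) \frac{1}{249} + 12 \cdot \frac{1}{344}\right) = 14 - 2 \left(- \frac{110}{83} + \frac{3}{86}\right) = 14 - - \frac{9211}{3569} = 14 + \frac{9211}{3569} = \frac{59177}{3569} \approx 16.581$)
$D F + S = 555 \cdot \frac{59177}{3569} - \frac{713}{378} = \frac{32843235}{3569} - \frac{713}{378} = \frac{12412198133}{1349082}$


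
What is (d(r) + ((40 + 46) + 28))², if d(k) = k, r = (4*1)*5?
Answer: 17956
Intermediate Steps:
r = 20 (r = 4*5 = 20)
(d(r) + ((40 + 46) + 28))² = (20 + ((40 + 46) + 28))² = (20 + (86 + 28))² = (20 + 114)² = 134² = 17956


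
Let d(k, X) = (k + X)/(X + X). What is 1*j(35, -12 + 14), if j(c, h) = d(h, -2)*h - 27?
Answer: -27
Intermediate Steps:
d(k, X) = (X + k)/(2*X) (d(k, X) = (X + k)/((2*X)) = (X + k)*(1/(2*X)) = (X + k)/(2*X))
j(c, h) = -27 + h*(½ - h/4) (j(c, h) = ((½)*(-2 + h)/(-2))*h - 27 = ((½)*(-½)*(-2 + h))*h - 27 = (½ - h/4)*h - 27 = h*(½ - h/4) - 27 = -27 + h*(½ - h/4))
1*j(35, -12 + 14) = 1*(-27 + (-12 + 14)*(2 - (-12 + 14))/4) = 1*(-27 + (¼)*2*(2 - 1*2)) = 1*(-27 + (¼)*2*(2 - 2)) = 1*(-27 + (¼)*2*0) = 1*(-27 + 0) = 1*(-27) = -27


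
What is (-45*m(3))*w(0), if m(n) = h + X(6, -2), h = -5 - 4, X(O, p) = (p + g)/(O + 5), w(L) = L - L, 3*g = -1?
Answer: 0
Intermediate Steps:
g = -⅓ (g = (⅓)*(-1) = -⅓ ≈ -0.33333)
w(L) = 0
X(O, p) = (-⅓ + p)/(5 + O) (X(O, p) = (p - ⅓)/(O + 5) = (-⅓ + p)/(5 + O))
h = -9
m(n) = -304/33 (m(n) = -9 + (-⅓ - 2)/(5 + 6) = -9 - 7/3/11 = -9 + (1/11)*(-7/3) = -9 - 7/33 = -304/33)
(-45*m(3))*w(0) = -45*(-304/33)*0 = (4560/11)*0 = 0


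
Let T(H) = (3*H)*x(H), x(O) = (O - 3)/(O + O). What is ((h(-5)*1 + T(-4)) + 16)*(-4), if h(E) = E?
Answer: -2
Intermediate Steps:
x(O) = (-3 + O)/(2*O) (x(O) = (-3 + O)/((2*O)) = (-3 + O)*(1/(2*O)) = (-3 + O)/(2*O))
T(H) = -9/2 + 3*H/2 (T(H) = (3*H)*((-3 + H)/(2*H)) = -9/2 + 3*H/2)
((h(-5)*1 + T(-4)) + 16)*(-4) = ((-5*1 + (-9/2 + (3/2)*(-4))) + 16)*(-4) = ((-5 + (-9/2 - 6)) + 16)*(-4) = ((-5 - 21/2) + 16)*(-4) = (-31/2 + 16)*(-4) = (½)*(-4) = -2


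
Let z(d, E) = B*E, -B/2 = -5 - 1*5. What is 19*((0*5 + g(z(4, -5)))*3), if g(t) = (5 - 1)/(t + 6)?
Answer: -114/47 ≈ -2.4255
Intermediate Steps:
B = 20 (B = -2*(-5 - 1*5) = -2*(-5 - 5) = -2*(-10) = 20)
z(d, E) = 20*E
g(t) = 4/(6 + t)
19*((0*5 + g(z(4, -5)))*3) = 19*((0*5 + 4/(6 + 20*(-5)))*3) = 19*((0 + 4/(6 - 100))*3) = 19*((0 + 4/(-94))*3) = 19*((0 + 4*(-1/94))*3) = 19*((0 - 2/47)*3) = 19*(-2/47*3) = 19*(-6/47) = -114/47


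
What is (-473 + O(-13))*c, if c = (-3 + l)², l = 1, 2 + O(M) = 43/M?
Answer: -24872/13 ≈ -1913.2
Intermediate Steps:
O(M) = -2 + 43/M
c = 4 (c = (-3 + 1)² = (-2)² = 4)
(-473 + O(-13))*c = (-473 + (-2 + 43/(-13)))*4 = (-473 + (-2 + 43*(-1/13)))*4 = (-473 + (-2 - 43/13))*4 = (-473 - 69/13)*4 = -6218/13*4 = -24872/13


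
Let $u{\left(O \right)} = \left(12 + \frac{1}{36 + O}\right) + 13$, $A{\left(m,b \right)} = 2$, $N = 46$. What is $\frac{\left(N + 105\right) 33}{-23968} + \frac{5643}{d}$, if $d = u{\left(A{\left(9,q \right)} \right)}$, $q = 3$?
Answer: $\frac{1711605093}{7597856} \approx 225.27$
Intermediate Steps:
$u{\left(O \right)} = 25 + \frac{1}{36 + O}$
$d = \frac{951}{38}$ ($d = \frac{901 + 25 \cdot 2}{36 + 2} = \frac{901 + 50}{38} = \frac{1}{38} \cdot 951 = \frac{951}{38} \approx 25.026$)
$\frac{\left(N + 105\right) 33}{-23968} + \frac{5643}{d} = \frac{\left(46 + 105\right) 33}{-23968} + \frac{5643}{\frac{951}{38}} = 151 \cdot 33 \left(- \frac{1}{23968}\right) + 5643 \cdot \frac{38}{951} = 4983 \left(- \frac{1}{23968}\right) + \frac{71478}{317} = - \frac{4983}{23968} + \frac{71478}{317} = \frac{1711605093}{7597856}$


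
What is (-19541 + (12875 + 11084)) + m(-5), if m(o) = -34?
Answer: 4384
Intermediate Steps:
(-19541 + (12875 + 11084)) + m(-5) = (-19541 + (12875 + 11084)) - 34 = (-19541 + 23959) - 34 = 4418 - 34 = 4384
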